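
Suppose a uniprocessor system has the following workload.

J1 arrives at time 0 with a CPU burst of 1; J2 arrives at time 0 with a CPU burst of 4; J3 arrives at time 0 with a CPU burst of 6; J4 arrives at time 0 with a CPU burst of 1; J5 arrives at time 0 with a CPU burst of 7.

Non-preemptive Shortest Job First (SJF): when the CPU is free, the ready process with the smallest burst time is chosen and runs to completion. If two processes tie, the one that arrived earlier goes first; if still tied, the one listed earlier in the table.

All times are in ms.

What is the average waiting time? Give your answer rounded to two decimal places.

4.20

Timeline: | J1 0-1 | J4 1-2 | J2 2-6 | J3 6-12 | J5 12-19 |
Completion: J1=1  J2=6  J3=12  J4=2  J5=19
Waiting times: J1=0, J2=2, J3=6, J4=1, J5=12
Average waiting = (0+2+6+1+12) / 5 = 21/5 = 4.20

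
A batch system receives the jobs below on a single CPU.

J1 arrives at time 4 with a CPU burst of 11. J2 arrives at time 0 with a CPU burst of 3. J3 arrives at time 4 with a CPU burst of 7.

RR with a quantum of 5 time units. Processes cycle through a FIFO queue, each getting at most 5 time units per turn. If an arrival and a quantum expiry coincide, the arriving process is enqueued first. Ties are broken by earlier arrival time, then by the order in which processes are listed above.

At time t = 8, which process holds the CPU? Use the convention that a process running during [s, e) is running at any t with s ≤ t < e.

Schedule: | J2 0-3 | idle 3-4 | J1 4-9 | J3 9-14 | J1 14-19 | J3 19-21 | J1 21-22 |
Completion: J1=22  J2=3  J3=21

J1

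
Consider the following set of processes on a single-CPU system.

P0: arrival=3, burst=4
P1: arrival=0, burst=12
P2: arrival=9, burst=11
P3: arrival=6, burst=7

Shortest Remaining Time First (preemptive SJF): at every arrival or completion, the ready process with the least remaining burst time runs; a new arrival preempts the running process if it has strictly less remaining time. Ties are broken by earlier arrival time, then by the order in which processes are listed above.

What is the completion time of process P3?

14

Timeline: | P1 0-3 | P0 3-7 | P3 7-14 | P1 14-23 | P2 23-34 |
Completion: P0=7  P1=23  P2=34  P3=14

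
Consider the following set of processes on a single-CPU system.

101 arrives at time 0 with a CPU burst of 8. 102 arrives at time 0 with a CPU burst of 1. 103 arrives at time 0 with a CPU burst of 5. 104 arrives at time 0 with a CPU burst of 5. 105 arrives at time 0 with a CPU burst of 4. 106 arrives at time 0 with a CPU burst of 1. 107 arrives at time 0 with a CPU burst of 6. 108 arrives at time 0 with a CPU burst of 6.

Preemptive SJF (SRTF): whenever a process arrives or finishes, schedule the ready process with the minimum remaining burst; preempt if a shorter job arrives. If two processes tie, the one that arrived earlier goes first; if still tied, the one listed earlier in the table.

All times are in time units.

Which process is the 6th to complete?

107

Gantt: | 102 0-1 | 106 1-2 | 105 2-6 | 103 6-11 | 104 11-16 | 107 16-22 | 108 22-28 | 101 28-36 |
Completion: 101=36  102=1  103=11  104=16  105=6  106=2  107=22  108=28
Finish order: 102 → 106 → 105 → 103 → 104 → 107 → 108 → 101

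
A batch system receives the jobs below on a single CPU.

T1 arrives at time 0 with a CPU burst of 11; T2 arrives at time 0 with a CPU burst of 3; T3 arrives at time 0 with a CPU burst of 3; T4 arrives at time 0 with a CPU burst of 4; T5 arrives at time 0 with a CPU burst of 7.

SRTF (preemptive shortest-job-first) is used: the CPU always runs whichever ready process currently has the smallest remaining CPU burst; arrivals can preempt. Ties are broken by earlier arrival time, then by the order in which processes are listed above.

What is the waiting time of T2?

0

Schedule: | T2 0-3 | T3 3-6 | T4 6-10 | T5 10-17 | T1 17-28 |
Completion: T1=28  T2=3  T3=6  T4=10  T5=17
Turnaround (C−A): T1=28  T2=3  T3=6  T4=10  T5=17
Waiting(T2) = turnaround − burst = 3 − 3 = 0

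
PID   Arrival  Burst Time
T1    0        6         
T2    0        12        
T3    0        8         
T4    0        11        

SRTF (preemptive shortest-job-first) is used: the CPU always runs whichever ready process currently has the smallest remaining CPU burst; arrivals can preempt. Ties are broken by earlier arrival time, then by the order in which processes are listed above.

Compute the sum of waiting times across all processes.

45

Gantt: | T1 0-6 | T3 6-14 | T4 14-25 | T2 25-37 |
Completion: T1=6  T2=37  T3=14  T4=25
Waiting = turnaround − burst: T1=0, T2=25, T3=6, T4=14
Total waiting = 0 + 25 + 6 + 14 = 45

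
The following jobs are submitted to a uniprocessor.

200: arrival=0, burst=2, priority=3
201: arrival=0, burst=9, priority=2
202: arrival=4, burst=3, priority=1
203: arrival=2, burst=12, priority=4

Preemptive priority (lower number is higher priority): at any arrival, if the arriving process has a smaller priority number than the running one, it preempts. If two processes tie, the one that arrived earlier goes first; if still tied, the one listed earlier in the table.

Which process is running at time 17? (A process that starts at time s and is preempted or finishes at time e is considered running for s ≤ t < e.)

203

Timeline: | 201 0-4 | 202 4-7 | 201 7-12 | 200 12-14 | 203 14-26 |
Completion: 200=14  201=12  202=7  203=26
Turnaround (C−A): 200=14  201=12  202=3  203=24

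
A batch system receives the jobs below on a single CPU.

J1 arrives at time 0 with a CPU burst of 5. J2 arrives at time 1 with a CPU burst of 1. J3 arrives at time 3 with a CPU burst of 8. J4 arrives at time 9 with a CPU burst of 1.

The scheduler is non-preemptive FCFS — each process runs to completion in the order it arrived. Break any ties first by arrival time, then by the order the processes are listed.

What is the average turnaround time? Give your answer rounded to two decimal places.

Gantt: | J1 0-5 | J2 5-6 | J3 6-14 | J4 14-15 |
Completion: J1=5  J2=6  J3=14  J4=15
Turnaround (C−A): J1=5  J2=5  J3=11  J4=6
Turnaround times: J1=5, J2=5, J3=11, J4=6
Average turnaround = (5+5+11+6) / 4 = 27/4 = 6.75

6.75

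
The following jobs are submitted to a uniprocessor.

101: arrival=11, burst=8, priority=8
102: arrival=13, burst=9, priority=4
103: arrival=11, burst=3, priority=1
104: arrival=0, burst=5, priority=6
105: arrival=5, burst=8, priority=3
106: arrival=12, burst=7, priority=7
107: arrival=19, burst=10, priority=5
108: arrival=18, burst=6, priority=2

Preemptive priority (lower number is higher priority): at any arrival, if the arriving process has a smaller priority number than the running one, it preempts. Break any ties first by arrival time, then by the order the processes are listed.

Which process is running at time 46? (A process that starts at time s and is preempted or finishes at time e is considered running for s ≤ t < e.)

Timeline: | 104 0-5 | 105 5-11 | 103 11-14 | 105 14-16 | 102 16-18 | 108 18-24 | 102 24-31 | 107 31-41 | 106 41-48 | 101 48-56 |
Completion: 101=56  102=31  103=14  104=5  105=16  106=48  107=41  108=24
Turnaround (C−A): 101=45  102=18  103=3  104=5  105=11  106=36  107=22  108=6

106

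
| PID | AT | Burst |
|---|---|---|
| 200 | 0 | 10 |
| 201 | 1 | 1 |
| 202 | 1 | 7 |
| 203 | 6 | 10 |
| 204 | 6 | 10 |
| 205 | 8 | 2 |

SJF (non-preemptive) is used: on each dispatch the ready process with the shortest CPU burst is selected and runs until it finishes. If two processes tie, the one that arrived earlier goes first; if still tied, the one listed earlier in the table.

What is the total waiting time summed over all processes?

Schedule: | 200 0-10 | 201 10-11 | 205 11-13 | 202 13-20 | 203 20-30 | 204 30-40 |
Completion: 200=10  201=11  202=20  203=30  204=40  205=13
Turnaround (C−A): 200=10  201=10  202=19  203=24  204=34  205=5
Waiting = turnaround − burst: 200=0, 201=9, 202=12, 203=14, 204=24, 205=3
Total waiting = 0 + 9 + 12 + 14 + 24 + 3 = 62

62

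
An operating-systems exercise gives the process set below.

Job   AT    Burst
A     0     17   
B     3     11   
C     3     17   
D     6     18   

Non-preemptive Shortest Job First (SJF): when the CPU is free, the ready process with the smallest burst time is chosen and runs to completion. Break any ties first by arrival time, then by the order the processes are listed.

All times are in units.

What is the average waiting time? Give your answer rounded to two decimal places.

Timeline: | A 0-17 | B 17-28 | C 28-45 | D 45-63 |
Completion: A=17  B=28  C=45  D=63
Waiting times: A=0, B=14, C=25, D=39
Average waiting = (0+14+25+39) / 4 = 78/4 = 19.50

19.50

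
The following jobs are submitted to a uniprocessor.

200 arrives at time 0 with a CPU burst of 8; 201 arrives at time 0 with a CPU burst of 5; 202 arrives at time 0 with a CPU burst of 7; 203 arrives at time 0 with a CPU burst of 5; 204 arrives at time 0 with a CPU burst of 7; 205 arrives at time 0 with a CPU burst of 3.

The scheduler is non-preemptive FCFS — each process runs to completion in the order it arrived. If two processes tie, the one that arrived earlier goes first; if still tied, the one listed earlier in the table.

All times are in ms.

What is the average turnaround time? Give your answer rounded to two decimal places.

Schedule: | 200 0-8 | 201 8-13 | 202 13-20 | 203 20-25 | 204 25-32 | 205 32-35 |
Completion: 200=8  201=13  202=20  203=25  204=32  205=35
Turnaround times: 200=8, 201=13, 202=20, 203=25, 204=32, 205=35
Average turnaround = (8+13+20+25+32+35) / 6 = 133/6 = 22.17

22.17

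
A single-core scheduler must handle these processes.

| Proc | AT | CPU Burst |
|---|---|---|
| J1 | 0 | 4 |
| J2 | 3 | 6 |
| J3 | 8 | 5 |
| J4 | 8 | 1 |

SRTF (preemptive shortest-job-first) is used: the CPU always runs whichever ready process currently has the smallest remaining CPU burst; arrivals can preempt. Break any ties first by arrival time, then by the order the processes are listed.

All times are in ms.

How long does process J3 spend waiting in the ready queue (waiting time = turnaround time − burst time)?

Timeline: | J1 0-4 | J2 4-8 | J4 8-9 | J2 9-11 | J3 11-16 |
Completion: J1=4  J2=11  J3=16  J4=9
Turnaround (C−A): J1=4  J2=8  J3=8  J4=1
Waiting(J3) = turnaround − burst = 8 − 5 = 3

3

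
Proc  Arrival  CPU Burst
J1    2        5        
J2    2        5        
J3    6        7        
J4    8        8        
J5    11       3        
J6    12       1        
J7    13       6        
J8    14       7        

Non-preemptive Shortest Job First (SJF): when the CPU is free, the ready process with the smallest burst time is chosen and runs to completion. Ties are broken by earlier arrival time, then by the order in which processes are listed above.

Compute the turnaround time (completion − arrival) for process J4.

36

Schedule: | idle 0-2 | J1 2-7 | J2 7-12 | J6 12-13 | J5 13-16 | J7 16-22 | J3 22-29 | J8 29-36 | J4 36-44 |
Completion: J1=7  J2=12  J3=29  J4=44  J5=16  J6=13  J7=22  J8=36
Turnaround (C−A): J1=5  J2=10  J3=23  J4=36  J5=5  J6=1  J7=9  J8=22
Turnaround(J4) = completion − arrival = 44 − 8 = 36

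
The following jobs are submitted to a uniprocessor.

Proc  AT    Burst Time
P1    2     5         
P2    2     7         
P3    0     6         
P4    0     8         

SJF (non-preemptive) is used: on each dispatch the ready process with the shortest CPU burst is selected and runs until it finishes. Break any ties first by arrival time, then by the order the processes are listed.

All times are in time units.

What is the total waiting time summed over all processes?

Gantt: | P3 0-6 | P1 6-11 | P2 11-18 | P4 18-26 |
Completion: P1=11  P2=18  P3=6  P4=26
Turnaround (C−A): P1=9  P2=16  P3=6  P4=26
Waiting = turnaround − burst: P1=4, P2=9, P3=0, P4=18
Total waiting = 4 + 9 + 0 + 18 = 31

31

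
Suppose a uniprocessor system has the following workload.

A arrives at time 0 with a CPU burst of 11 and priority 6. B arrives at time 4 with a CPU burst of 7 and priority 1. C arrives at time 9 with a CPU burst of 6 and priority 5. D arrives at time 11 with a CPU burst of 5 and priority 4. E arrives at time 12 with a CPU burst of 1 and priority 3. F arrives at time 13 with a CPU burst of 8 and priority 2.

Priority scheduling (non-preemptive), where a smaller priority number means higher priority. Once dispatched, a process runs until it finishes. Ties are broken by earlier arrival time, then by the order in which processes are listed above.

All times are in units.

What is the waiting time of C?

23

Timeline: | A 0-11 | B 11-18 | F 18-26 | E 26-27 | D 27-32 | C 32-38 |
Completion: A=11  B=18  C=38  D=32  E=27  F=26
Turnaround (C−A): A=11  B=14  C=29  D=21  E=15  F=13
Waiting(C) = turnaround − burst = 29 − 6 = 23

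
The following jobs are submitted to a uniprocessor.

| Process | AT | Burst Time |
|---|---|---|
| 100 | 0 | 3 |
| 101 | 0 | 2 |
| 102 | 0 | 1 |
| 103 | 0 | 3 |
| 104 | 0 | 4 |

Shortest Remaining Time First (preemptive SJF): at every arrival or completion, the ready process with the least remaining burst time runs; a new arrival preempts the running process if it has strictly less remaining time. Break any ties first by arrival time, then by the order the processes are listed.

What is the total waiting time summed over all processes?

19

Gantt: | 102 0-1 | 101 1-3 | 100 3-6 | 103 6-9 | 104 9-13 |
Completion: 100=6  101=3  102=1  103=9  104=13
Turnaround (C−A): 100=6  101=3  102=1  103=9  104=13
Waiting = turnaround − burst: 100=3, 101=1, 102=0, 103=6, 104=9
Total waiting = 3 + 1 + 0 + 6 + 9 = 19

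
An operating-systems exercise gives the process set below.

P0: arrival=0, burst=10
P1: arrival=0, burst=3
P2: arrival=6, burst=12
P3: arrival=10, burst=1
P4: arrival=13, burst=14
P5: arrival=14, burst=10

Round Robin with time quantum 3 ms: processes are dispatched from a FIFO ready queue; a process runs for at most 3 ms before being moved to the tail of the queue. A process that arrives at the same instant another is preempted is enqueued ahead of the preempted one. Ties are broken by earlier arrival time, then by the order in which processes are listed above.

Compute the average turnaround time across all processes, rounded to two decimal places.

23.50

Schedule: | P0 0-3 | P1 3-6 | P0 6-9 | P2 9-12 | P0 12-15 | P3 15-16 | P2 16-19 | P4 19-22 | P5 22-25 | P0 25-26 | P2 26-29 | P4 29-32 | P5 32-35 | P2 35-38 | P4 38-41 | P5 41-44 | P4 44-47 | P5 47-48 | P4 48-50 |
Completion: P0=26  P1=6  P2=38  P3=16  P4=50  P5=48
Turnaround times: P0=26, P1=6, P2=32, P3=6, P4=37, P5=34
Average turnaround = (26+6+32+6+37+34) / 6 = 141/6 = 23.50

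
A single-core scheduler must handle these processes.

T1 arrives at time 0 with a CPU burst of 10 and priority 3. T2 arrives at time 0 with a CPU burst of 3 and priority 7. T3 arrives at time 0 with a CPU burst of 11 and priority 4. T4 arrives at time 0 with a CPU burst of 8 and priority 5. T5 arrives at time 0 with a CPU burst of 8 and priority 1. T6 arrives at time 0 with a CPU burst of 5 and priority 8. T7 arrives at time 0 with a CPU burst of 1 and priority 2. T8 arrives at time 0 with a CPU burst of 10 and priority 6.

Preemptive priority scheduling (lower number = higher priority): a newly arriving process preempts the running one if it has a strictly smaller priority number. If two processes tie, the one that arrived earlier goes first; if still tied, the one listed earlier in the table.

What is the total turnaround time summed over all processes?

Timeline: | T5 0-8 | T7 8-9 | T1 9-19 | T3 19-30 | T4 30-38 | T8 38-48 | T2 48-51 | T6 51-56 |
Completion: T1=19  T2=51  T3=30  T4=38  T5=8  T6=56  T7=9  T8=48
Turnaround (C−A): T1=19  T2=51  T3=30  T4=38  T5=8  T6=56  T7=9  T8=48
Turnaround = completion − arrival: T1=19, T2=51, T3=30, T4=38, T5=8, T6=56, T7=9, T8=48
Total turnaround = 19 + 51 + 30 + 38 + 8 + 56 + 9 + 48 = 259

259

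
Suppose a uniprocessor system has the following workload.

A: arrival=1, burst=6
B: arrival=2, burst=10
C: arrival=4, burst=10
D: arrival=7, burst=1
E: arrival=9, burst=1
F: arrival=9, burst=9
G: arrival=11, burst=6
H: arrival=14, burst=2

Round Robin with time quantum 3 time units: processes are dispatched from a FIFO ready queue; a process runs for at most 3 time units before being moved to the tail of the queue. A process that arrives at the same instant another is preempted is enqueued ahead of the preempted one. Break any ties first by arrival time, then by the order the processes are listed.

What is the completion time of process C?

46

Gantt: | idle 0-1 | A 1-4 | B 4-7 | C 7-10 | A 10-13 | D 13-14 | B 14-17 | E 17-18 | F 18-21 | C 21-24 | G 24-27 | H 27-29 | B 29-32 | F 32-35 | C 35-38 | G 38-41 | B 41-42 | F 42-45 | C 45-46 |
Completion: A=13  B=42  C=46  D=14  E=18  F=45  G=41  H=29
Turnaround (C−A): A=12  B=40  C=42  D=7  E=9  F=36  G=30  H=15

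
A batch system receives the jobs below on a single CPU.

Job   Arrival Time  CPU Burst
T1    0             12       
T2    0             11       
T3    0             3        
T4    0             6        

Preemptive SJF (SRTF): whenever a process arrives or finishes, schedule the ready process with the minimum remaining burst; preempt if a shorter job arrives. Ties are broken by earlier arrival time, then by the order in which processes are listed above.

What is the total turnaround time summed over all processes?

64

Schedule: | T3 0-3 | T4 3-9 | T2 9-20 | T1 20-32 |
Completion: T1=32  T2=20  T3=3  T4=9
Turnaround (C−A): T1=32  T2=20  T3=3  T4=9
Turnaround = completion − arrival: T1=32, T2=20, T3=3, T4=9
Total turnaround = 32 + 20 + 3 + 9 = 64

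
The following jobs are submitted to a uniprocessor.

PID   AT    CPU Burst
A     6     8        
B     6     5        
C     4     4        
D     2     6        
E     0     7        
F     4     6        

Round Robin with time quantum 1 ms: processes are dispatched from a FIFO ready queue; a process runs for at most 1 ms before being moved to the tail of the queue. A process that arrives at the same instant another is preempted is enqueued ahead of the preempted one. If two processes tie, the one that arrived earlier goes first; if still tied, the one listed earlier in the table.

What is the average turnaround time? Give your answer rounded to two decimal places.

Schedule: | E 0-2 | D 2-3 | E 3-4 | D 4-5 | C 5-6 | F 6-7 | E 7-8 | D 8-9 | A 9-10 | B 10-11 | C 11-12 | F 12-13 | E 13-14 | D 14-15 | A 15-16 | B 16-17 | C 17-18 | F 18-19 | E 19-20 | D 20-21 | A 21-22 | B 22-23 | C 23-24 | F 24-25 | E 25-26 | D 26-27 | A 27-28 | B 28-29 | F 29-30 | A 30-31 | B 31-32 | F 32-33 | A 33-36 |
Completion: A=36  B=32  C=24  D=27  E=26  F=33
Turnaround (C−A): A=30  B=26  C=20  D=25  E=26  F=29
Turnaround times: A=30, B=26, C=20, D=25, E=26, F=29
Average turnaround = (30+26+20+25+26+29) / 6 = 156/6 = 26.00

26.00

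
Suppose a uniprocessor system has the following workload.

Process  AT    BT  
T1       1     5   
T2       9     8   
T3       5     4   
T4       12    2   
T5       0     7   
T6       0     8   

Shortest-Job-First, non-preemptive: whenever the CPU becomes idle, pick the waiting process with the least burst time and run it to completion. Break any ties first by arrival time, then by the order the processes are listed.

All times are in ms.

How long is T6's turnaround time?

Timeline: | T5 0-7 | T3 7-11 | T1 11-16 | T4 16-18 | T6 18-26 | T2 26-34 |
Completion: T1=16  T2=34  T3=11  T4=18  T5=7  T6=26
Turnaround (C−A): T1=15  T2=25  T3=6  T4=6  T5=7  T6=26
Turnaround(T6) = completion − arrival = 26 − 0 = 26

26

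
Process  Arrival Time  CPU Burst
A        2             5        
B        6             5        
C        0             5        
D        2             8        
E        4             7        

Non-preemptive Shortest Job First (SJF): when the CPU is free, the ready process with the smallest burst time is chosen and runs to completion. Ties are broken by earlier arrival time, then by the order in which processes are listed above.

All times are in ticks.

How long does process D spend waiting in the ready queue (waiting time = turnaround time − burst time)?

Timeline: | C 0-5 | A 5-10 | B 10-15 | E 15-22 | D 22-30 |
Completion: A=10  B=15  C=5  D=30  E=22
Waiting(D) = turnaround − burst = 28 − 8 = 20

20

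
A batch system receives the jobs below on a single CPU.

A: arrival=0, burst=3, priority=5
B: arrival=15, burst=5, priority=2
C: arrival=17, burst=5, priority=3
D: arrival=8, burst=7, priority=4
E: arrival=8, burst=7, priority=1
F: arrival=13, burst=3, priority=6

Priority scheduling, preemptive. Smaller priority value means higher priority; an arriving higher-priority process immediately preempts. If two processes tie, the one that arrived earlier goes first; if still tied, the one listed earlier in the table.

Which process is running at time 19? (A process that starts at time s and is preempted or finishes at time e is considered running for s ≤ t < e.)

Gantt: | A 0-3 | idle 3-8 | E 8-15 | B 15-20 | C 20-25 | D 25-32 | F 32-35 |
Completion: A=3  B=20  C=25  D=32  E=15  F=35
Turnaround (C−A): A=3  B=5  C=8  D=24  E=7  F=22

B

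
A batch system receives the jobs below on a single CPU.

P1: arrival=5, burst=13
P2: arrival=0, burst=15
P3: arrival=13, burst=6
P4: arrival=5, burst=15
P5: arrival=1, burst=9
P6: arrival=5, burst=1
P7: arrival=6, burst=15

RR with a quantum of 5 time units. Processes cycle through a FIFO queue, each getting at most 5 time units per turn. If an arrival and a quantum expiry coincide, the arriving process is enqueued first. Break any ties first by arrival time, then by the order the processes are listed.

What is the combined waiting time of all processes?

270

Gantt: | P2 0-5 | P5 5-10 | P1 10-15 | P4 15-20 | P6 20-21 | P2 21-26 | P7 26-31 | P5 31-35 | P3 35-40 | P1 40-45 | P4 45-50 | P2 50-55 | P7 55-60 | P3 60-61 | P1 61-64 | P4 64-69 | P7 69-74 |
Completion: P1=64  P2=55  P3=61  P4=69  P5=35  P6=21  P7=74
Turnaround (C−A): P1=59  P2=55  P3=48  P4=64  P5=34  P6=16  P7=68
Waiting = turnaround − burst: P1=46, P2=40, P3=42, P4=49, P5=25, P6=15, P7=53
Total waiting = 46 + 40 + 42 + 49 + 25 + 15 + 53 = 270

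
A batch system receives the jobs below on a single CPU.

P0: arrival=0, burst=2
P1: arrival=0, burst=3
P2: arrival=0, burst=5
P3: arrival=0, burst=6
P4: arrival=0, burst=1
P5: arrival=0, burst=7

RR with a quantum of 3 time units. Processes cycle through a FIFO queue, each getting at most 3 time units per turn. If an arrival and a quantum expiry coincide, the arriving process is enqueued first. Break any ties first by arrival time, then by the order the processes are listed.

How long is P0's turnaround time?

2

Gantt: | P0 0-2 | P1 2-5 | P2 5-8 | P3 8-11 | P4 11-12 | P5 12-15 | P2 15-17 | P3 17-20 | P5 20-24 |
Completion: P0=2  P1=5  P2=17  P3=20  P4=12  P5=24
Turnaround(P0) = completion − arrival = 2 − 0 = 2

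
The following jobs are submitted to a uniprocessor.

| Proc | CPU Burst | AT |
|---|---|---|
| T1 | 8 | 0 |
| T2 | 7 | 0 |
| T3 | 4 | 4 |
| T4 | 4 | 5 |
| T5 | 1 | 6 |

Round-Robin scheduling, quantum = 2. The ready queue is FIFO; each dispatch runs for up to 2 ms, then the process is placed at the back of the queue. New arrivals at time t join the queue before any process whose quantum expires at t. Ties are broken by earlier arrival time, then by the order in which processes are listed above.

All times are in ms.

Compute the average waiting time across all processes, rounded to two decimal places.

Schedule: | T1 0-2 | T2 2-4 | T1 4-6 | T3 6-8 | T2 8-10 | T4 10-12 | T5 12-13 | T1 13-15 | T3 15-17 | T2 17-19 | T4 19-21 | T1 21-23 | T2 23-24 |
Completion: T1=23  T2=24  T3=17  T4=21  T5=13
Waiting times: T1=15, T2=17, T3=9, T4=12, T5=6
Average waiting = (15+17+9+12+6) / 5 = 59/5 = 11.80

11.80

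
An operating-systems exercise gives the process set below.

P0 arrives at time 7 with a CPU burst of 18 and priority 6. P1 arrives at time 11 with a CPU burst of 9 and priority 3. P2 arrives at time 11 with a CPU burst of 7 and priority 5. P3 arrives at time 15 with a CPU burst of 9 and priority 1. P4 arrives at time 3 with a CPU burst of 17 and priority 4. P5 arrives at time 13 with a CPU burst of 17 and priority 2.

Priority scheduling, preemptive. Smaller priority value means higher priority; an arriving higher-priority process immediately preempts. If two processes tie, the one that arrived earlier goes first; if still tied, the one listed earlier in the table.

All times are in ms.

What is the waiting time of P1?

26

Schedule: | idle 0-3 | P4 3-11 | P1 11-13 | P5 13-15 | P3 15-24 | P5 24-39 | P1 39-46 | P4 46-55 | P2 55-62 | P0 62-80 |
Completion: P0=80  P1=46  P2=62  P3=24  P4=55  P5=39
Turnaround (C−A): P0=73  P1=35  P2=51  P3=9  P4=52  P5=26
Waiting(P1) = turnaround − burst = 35 − 9 = 26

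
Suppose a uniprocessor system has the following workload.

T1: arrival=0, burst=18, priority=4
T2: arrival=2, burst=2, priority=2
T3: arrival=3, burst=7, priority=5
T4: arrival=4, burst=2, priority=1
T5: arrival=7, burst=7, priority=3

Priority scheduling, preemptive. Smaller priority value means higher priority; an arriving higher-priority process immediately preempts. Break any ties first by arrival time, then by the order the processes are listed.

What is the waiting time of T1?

Schedule: | T1 0-2 | T2 2-4 | T4 4-6 | T1 6-7 | T5 7-14 | T1 14-29 | T3 29-36 |
Completion: T1=29  T2=4  T3=36  T4=6  T5=14
Turnaround (C−A): T1=29  T2=2  T3=33  T4=2  T5=7
Waiting(T1) = turnaround − burst = 29 − 18 = 11

11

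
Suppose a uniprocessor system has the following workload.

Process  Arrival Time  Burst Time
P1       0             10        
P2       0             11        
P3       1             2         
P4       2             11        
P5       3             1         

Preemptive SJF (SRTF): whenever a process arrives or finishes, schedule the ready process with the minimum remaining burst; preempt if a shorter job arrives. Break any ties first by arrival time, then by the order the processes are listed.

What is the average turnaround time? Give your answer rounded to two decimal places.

Schedule: | P1 0-1 | P3 1-3 | P5 3-4 | P1 4-13 | P2 13-24 | P4 24-35 |
Completion: P1=13  P2=24  P3=3  P4=35  P5=4
Turnaround times: P1=13, P2=24, P3=2, P4=33, P5=1
Average turnaround = (13+24+2+33+1) / 5 = 73/5 = 14.60

14.60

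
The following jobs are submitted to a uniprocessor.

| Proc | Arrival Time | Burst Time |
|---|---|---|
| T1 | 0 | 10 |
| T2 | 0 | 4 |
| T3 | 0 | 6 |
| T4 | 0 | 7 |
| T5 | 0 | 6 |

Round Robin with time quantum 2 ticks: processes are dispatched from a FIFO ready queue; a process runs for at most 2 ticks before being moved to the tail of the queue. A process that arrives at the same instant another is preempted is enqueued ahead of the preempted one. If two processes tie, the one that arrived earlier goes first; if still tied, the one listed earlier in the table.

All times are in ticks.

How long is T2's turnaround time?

Gantt: | T1 0-2 | T2 2-4 | T3 4-6 | T4 6-8 | T5 8-10 | T1 10-12 | T2 12-14 | T3 14-16 | T4 16-18 | T5 18-20 | T1 20-22 | T3 22-24 | T4 24-26 | T5 26-28 | T1 28-30 | T4 30-31 | T1 31-33 |
Completion: T1=33  T2=14  T3=24  T4=31  T5=28
Turnaround (C−A): T1=33  T2=14  T3=24  T4=31  T5=28
Turnaround(T2) = completion − arrival = 14 − 0 = 14

14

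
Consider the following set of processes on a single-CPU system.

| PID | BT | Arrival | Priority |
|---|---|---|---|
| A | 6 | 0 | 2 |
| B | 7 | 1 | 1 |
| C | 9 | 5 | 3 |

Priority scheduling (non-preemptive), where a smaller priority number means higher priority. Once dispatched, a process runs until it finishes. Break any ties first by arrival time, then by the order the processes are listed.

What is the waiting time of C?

8

Timeline: | A 0-6 | B 6-13 | C 13-22 |
Completion: A=6  B=13  C=22
Waiting(C) = turnaround − burst = 17 − 9 = 8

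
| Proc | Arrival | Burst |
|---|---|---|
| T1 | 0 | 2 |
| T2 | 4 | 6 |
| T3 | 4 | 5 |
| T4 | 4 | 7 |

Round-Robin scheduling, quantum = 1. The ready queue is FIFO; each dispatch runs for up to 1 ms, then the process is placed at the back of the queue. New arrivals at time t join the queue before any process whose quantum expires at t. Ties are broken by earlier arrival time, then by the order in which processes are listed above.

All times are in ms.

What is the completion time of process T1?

Gantt: | T1 0-2 | idle 2-4 | T2 4-5 | T3 5-6 | T4 6-7 | T2 7-8 | T3 8-9 | T4 9-10 | T2 10-11 | T3 11-12 | T4 12-13 | T2 13-14 | T3 14-15 | T4 15-16 | T2 16-17 | T3 17-18 | T4 18-19 | T2 19-20 | T4 20-22 |
Completion: T1=2  T2=20  T3=18  T4=22

2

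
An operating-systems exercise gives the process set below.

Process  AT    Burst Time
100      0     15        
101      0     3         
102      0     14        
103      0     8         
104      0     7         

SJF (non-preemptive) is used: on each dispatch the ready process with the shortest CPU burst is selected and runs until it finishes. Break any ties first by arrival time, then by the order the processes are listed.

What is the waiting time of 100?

Gantt: | 101 0-3 | 104 3-10 | 103 10-18 | 102 18-32 | 100 32-47 |
Completion: 100=47  101=3  102=32  103=18  104=10
Turnaround (C−A): 100=47  101=3  102=32  103=18  104=10
Waiting(100) = turnaround − burst = 47 − 15 = 32

32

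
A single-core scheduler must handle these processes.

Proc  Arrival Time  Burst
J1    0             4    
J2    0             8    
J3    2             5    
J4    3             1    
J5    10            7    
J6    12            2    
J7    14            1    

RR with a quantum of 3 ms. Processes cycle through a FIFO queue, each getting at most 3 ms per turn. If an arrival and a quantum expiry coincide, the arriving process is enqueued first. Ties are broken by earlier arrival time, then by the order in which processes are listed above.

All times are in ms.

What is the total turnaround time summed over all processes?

Schedule: | J1 0-3 | J2 3-6 | J3 6-9 | J4 9-10 | J1 10-11 | J2 11-14 | J3 14-16 | J5 16-19 | J6 19-21 | J7 21-22 | J2 22-24 | J5 24-28 |
Completion: J1=11  J2=24  J3=16  J4=10  J5=28  J6=21  J7=22
Turnaround (C−A): J1=11  J2=24  J3=14  J4=7  J5=18  J6=9  J7=8
Turnaround = completion − arrival: J1=11, J2=24, J3=14, J4=7, J5=18, J6=9, J7=8
Total turnaround = 11 + 24 + 14 + 7 + 18 + 9 + 8 = 91

91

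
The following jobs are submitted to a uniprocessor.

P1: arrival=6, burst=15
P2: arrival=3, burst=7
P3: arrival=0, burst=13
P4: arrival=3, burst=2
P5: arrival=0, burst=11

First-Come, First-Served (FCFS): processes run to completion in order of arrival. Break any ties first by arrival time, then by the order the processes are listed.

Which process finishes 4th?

P4

Schedule: | P3 0-13 | P5 13-24 | P2 24-31 | P4 31-33 | P1 33-48 |
Completion: P1=48  P2=31  P3=13  P4=33  P5=24
Finish order: P3 → P5 → P2 → P4 → P1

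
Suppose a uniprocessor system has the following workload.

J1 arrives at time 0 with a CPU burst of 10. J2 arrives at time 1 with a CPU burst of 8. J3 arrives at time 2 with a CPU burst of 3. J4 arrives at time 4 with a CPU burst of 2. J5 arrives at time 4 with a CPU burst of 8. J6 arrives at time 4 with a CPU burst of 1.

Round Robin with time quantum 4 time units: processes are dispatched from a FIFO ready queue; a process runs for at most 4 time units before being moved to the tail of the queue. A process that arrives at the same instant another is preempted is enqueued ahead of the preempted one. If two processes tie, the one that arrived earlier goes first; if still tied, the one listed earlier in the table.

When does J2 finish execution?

Timeline: | J1 0-4 | J2 4-8 | J3 8-11 | J4 11-13 | J5 13-17 | J6 17-18 | J1 18-22 | J2 22-26 | J5 26-30 | J1 30-32 |
Completion: J1=32  J2=26  J3=11  J4=13  J5=30  J6=18
Turnaround (C−A): J1=32  J2=25  J3=9  J4=9  J5=26  J6=14

26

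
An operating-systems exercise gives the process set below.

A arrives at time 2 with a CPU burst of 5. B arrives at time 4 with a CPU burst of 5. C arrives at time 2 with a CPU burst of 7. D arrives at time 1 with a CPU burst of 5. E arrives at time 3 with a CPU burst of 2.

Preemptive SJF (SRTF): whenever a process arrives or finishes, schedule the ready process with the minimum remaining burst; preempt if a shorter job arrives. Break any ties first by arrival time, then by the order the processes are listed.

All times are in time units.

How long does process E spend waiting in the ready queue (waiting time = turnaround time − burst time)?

0

Gantt: | idle 0-1 | D 1-3 | E 3-5 | D 5-8 | A 8-13 | B 13-18 | C 18-25 |
Completion: A=13  B=18  C=25  D=8  E=5
Turnaround (C−A): A=11  B=14  C=23  D=7  E=2
Waiting(E) = turnaround − burst = 2 − 2 = 0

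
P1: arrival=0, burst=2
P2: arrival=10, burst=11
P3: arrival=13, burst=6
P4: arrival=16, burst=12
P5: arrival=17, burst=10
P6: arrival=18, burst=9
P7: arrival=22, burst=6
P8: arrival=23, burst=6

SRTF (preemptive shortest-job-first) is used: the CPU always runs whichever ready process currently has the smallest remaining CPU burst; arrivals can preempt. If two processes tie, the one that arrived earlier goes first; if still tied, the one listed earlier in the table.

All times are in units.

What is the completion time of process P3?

Gantt: | P1 0-2 | idle 2-10 | P2 10-13 | P3 13-19 | P2 19-27 | P7 27-33 | P8 33-39 | P6 39-48 | P5 48-58 | P4 58-70 |
Completion: P1=2  P2=27  P3=19  P4=70  P5=58  P6=48  P7=33  P8=39
Turnaround (C−A): P1=2  P2=17  P3=6  P4=54  P5=41  P6=30  P7=11  P8=16

19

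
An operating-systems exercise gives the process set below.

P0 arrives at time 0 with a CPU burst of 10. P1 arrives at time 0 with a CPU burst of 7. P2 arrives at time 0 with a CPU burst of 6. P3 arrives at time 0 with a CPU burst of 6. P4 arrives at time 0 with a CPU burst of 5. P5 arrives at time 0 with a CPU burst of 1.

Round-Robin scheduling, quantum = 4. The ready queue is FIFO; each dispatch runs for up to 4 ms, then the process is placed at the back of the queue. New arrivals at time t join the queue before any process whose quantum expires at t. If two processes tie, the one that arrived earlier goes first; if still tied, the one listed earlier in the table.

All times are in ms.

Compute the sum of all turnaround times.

179

Gantt: | P0 0-4 | P1 4-8 | P2 8-12 | P3 12-16 | P4 16-20 | P5 20-21 | P0 21-25 | P1 25-28 | P2 28-30 | P3 30-32 | P4 32-33 | P0 33-35 |
Completion: P0=35  P1=28  P2=30  P3=32  P4=33  P5=21
Turnaround = completion − arrival: P0=35, P1=28, P2=30, P3=32, P4=33, P5=21
Total turnaround = 35 + 28 + 30 + 32 + 33 + 21 = 179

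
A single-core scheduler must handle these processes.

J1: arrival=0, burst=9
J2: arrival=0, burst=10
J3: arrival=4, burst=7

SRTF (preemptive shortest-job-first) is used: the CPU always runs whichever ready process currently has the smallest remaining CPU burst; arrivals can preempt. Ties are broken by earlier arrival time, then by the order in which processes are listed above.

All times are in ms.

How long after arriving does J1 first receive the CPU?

0

Gantt: | J1 0-9 | J3 9-16 | J2 16-26 |
Completion: J1=9  J2=26  J3=16
Response(J1) = first start − arrival = 0 − 0 = 0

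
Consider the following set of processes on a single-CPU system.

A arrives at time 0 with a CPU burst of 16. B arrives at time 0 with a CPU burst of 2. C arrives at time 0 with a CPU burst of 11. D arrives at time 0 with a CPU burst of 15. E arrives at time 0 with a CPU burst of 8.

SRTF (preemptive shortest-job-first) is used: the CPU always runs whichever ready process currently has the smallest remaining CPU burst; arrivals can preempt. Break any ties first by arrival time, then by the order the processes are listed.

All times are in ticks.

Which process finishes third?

Gantt: | B 0-2 | E 2-10 | C 10-21 | D 21-36 | A 36-52 |
Completion: A=52  B=2  C=21  D=36  E=10
Turnaround (C−A): A=52  B=2  C=21  D=36  E=10
Finish order: B → E → C → D → A

C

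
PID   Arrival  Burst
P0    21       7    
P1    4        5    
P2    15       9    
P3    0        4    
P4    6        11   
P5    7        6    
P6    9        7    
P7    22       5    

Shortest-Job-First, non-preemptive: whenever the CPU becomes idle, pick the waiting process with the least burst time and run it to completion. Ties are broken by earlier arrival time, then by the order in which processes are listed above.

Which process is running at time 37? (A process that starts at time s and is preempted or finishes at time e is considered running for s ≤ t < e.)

Timeline: | P3 0-4 | P1 4-9 | P5 9-15 | P6 15-22 | P7 22-27 | P0 27-34 | P2 34-43 | P4 43-54 |
Completion: P0=34  P1=9  P2=43  P3=4  P4=54  P5=15  P6=22  P7=27
Turnaround (C−A): P0=13  P1=5  P2=28  P3=4  P4=48  P5=8  P6=13  P7=5

P2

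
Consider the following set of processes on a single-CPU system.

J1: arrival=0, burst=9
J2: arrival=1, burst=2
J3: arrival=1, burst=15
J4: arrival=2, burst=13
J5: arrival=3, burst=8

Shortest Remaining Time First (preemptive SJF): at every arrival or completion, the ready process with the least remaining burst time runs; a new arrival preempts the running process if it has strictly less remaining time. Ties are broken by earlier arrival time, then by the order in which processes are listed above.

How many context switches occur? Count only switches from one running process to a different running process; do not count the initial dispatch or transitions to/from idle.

Gantt: | J1 0-1 | J2 1-3 | J1 3-11 | J5 11-19 | J4 19-32 | J3 32-47 |
Completion: J1=11  J2=3  J3=47  J4=32  J5=19

5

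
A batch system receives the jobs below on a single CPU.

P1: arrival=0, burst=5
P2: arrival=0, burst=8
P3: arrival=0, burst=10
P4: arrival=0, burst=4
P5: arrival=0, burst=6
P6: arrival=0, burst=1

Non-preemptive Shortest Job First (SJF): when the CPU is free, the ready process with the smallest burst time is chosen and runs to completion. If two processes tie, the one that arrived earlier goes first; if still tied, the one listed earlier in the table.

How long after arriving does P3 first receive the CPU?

Schedule: | P6 0-1 | P4 1-5 | P1 5-10 | P5 10-16 | P2 16-24 | P3 24-34 |
Completion: P1=10  P2=24  P3=34  P4=5  P5=16  P6=1
Response(P3) = first start − arrival = 24 − 0 = 24

24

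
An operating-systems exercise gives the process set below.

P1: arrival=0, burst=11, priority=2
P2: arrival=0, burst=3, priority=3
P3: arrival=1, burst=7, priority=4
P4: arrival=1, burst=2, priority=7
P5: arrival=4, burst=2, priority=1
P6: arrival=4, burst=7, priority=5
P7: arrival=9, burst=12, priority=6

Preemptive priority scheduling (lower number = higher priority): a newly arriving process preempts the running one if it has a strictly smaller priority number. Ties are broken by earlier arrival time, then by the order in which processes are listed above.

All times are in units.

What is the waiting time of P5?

Schedule: | P1 0-4 | P5 4-6 | P1 6-13 | P2 13-16 | P3 16-23 | P6 23-30 | P7 30-42 | P4 42-44 |
Completion: P1=13  P2=16  P3=23  P4=44  P5=6  P6=30  P7=42
Waiting(P5) = turnaround − burst = 2 − 2 = 0

0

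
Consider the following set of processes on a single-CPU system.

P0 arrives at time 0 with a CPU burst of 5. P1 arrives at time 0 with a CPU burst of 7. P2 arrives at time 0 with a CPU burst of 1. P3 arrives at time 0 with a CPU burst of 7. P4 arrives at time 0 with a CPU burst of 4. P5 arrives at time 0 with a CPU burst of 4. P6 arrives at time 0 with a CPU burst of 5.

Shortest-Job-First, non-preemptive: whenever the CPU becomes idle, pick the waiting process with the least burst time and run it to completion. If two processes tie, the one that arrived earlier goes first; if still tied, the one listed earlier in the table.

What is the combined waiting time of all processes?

74

Timeline: | P2 0-1 | P4 1-5 | P5 5-9 | P0 9-14 | P6 14-19 | P1 19-26 | P3 26-33 |
Completion: P0=14  P1=26  P2=1  P3=33  P4=5  P5=9  P6=19
Turnaround (C−A): P0=14  P1=26  P2=1  P3=33  P4=5  P5=9  P6=19
Waiting = turnaround − burst: P0=9, P1=19, P2=0, P3=26, P4=1, P5=5, P6=14
Total waiting = 9 + 19 + 0 + 26 + 1 + 5 + 14 = 74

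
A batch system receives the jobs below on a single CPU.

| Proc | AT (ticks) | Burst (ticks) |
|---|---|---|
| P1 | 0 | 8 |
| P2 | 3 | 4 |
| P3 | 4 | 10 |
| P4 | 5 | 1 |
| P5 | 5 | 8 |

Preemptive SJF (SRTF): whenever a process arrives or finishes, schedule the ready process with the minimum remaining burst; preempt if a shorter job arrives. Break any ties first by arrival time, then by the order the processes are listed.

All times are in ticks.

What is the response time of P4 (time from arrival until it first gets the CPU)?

Timeline: | P1 0-3 | P2 3-5 | P4 5-6 | P2 6-8 | P1 8-13 | P5 13-21 | P3 21-31 |
Completion: P1=13  P2=8  P3=31  P4=6  P5=21
Response(P4) = first start − arrival = 5 − 5 = 0

0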